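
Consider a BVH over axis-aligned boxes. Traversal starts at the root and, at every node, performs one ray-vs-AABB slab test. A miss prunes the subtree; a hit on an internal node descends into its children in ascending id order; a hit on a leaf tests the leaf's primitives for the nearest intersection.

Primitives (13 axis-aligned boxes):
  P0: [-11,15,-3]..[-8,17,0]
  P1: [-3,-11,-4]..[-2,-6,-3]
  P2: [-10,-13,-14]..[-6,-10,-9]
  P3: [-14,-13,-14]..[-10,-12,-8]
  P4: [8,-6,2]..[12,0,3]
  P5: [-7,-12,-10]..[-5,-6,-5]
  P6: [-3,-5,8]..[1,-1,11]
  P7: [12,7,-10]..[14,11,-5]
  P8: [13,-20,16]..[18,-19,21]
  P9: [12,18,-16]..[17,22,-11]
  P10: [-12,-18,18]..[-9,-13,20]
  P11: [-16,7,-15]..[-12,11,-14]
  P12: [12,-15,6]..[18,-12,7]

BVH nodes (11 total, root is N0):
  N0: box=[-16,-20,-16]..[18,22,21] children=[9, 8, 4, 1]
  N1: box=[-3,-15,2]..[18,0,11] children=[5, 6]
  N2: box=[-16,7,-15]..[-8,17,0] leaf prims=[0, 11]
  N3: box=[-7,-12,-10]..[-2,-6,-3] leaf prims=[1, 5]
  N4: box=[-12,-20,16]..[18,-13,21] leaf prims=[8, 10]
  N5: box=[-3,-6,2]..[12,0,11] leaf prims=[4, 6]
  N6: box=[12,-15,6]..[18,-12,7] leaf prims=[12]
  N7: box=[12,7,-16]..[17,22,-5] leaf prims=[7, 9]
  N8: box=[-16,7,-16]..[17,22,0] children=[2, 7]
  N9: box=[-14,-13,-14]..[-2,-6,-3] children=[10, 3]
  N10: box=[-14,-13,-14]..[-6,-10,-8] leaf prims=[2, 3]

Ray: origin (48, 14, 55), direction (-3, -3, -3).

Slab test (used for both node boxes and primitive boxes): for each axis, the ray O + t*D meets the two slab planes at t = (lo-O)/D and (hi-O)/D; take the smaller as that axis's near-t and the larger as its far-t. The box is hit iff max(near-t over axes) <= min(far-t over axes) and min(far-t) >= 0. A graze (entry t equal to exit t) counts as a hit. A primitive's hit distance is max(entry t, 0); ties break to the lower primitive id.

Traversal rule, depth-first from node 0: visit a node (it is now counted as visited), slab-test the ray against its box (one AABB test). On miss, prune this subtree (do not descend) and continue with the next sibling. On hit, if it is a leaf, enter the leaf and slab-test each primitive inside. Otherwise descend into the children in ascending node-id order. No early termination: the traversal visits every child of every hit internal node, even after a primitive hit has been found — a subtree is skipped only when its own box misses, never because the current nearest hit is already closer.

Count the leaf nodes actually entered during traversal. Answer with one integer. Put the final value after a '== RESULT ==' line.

Traverse from the root:
N0 x:[10,64/3] y:[-8/3,34/3] z:[34/3,71/3] -> hit [34/3,34/3], descend [1, 4, 8, 9]
  N1 x:[10,17] y:[14/3,29/3] z:[44/3,53/3] -> miss, prune
  N4 x:[10,20] y:[9,34/3] z:[34/3,13] -> hit [34/3,34/3] leaf, test {P8@t=34/3, P10(miss)}
  N8 x:[31/3,64/3] y:[-8/3,7/3] z:[55/3,71/3] -> miss, prune
  N9 x:[50/3,62/3] y:[20/3,9] z:[58/3,23] -> miss, prune

5 AABB tests over nodes [0, 1, 4, 8, 9]; 1 leaf entered; closest P8.

== RESULT ==
1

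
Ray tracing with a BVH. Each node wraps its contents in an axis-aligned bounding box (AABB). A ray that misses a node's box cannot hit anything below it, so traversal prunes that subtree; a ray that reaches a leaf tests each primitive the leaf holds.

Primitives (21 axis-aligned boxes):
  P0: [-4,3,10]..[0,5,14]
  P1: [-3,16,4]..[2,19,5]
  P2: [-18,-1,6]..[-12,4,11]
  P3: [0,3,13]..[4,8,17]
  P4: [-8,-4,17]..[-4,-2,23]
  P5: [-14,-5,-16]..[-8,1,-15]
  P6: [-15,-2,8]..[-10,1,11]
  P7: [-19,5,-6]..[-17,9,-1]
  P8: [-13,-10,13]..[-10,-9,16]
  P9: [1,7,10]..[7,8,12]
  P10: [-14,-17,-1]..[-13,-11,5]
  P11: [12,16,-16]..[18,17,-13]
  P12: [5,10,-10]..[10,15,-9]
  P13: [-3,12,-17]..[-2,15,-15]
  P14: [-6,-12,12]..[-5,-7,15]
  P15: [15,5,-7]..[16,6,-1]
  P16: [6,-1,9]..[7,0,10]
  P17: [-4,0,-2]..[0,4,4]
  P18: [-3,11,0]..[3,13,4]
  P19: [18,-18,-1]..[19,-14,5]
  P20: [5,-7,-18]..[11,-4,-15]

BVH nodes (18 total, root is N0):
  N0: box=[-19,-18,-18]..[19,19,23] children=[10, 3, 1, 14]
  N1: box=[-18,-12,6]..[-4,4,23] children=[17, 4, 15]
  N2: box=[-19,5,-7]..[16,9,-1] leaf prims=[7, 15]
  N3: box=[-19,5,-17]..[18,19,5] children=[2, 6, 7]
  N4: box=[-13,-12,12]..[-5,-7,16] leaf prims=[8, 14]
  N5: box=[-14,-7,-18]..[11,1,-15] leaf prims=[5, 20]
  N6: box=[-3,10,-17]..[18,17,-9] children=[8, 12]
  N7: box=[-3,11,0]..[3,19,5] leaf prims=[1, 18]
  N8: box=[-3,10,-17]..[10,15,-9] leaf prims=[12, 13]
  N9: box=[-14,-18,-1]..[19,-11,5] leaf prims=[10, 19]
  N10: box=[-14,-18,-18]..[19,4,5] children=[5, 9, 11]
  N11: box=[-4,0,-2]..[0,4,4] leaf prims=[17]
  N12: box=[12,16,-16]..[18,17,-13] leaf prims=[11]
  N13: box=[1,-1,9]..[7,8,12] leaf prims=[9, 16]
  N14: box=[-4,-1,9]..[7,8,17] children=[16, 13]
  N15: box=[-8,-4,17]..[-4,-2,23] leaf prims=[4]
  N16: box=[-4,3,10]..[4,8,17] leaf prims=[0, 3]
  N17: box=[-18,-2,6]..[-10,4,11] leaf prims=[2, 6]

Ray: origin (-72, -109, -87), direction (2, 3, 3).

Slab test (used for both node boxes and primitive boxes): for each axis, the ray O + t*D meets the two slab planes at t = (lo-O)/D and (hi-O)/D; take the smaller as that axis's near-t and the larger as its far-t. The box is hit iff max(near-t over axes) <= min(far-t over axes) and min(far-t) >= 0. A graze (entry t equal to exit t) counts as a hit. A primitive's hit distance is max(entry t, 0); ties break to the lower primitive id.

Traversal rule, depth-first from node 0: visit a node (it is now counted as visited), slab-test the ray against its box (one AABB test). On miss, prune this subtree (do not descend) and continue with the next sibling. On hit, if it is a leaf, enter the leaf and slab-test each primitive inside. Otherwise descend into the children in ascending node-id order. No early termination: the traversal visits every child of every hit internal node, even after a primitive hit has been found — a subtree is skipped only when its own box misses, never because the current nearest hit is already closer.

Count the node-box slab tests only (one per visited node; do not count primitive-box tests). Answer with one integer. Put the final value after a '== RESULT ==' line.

Trace the traversal:
N0 x:[53/2,91/2] y:[91/3,128/3] z:[23,110/3] -> hit [91/3,110/3], descend [1, 3, 10, 14]
  N1 x:[27,34] y:[97/3,113/3] z:[31,110/3] -> hit [97/3,34], descend [4, 15, 17]
    N4 x:[59/2,67/2] y:[97/3,34] z:[33,103/3] -> hit [33,67/2] leaf, test {P8(miss), P14@t=33}
    N15 x:[32,34] y:[35,107/3] z:[104/3,110/3] -> miss, prune
    N17 x:[27,31] y:[107/3,113/3] z:[31,98/3] -> miss, prune
  N3 x:[53/2,45] y:[38,128/3] z:[70/3,92/3] -> miss, prune
  N10 x:[29,91/2] y:[91/3,113/3] z:[23,92/3] -> hit [91/3,92/3], descend [5, 9, 11]
    N5 x:[29,83/2] y:[34,110/3] z:[23,24] -> miss, prune
    N9 x:[29,91/2] y:[91/3,98/3] z:[86/3,92/3] -> hit [91/3,92/3] leaf, test {P10(miss), P19(miss)}
    N11 x:[34,36] y:[109/3,113/3] z:[85/3,91/3] -> miss, prune
  N14 x:[34,79/2] y:[36,39] z:[32,104/3] -> miss, prune

11 AABB tests over nodes [0, 1, 4, 15, 17, 3, 10, 5, 9, 11, 14]; 2 leaves entered; closest P14.

== RESULT ==
11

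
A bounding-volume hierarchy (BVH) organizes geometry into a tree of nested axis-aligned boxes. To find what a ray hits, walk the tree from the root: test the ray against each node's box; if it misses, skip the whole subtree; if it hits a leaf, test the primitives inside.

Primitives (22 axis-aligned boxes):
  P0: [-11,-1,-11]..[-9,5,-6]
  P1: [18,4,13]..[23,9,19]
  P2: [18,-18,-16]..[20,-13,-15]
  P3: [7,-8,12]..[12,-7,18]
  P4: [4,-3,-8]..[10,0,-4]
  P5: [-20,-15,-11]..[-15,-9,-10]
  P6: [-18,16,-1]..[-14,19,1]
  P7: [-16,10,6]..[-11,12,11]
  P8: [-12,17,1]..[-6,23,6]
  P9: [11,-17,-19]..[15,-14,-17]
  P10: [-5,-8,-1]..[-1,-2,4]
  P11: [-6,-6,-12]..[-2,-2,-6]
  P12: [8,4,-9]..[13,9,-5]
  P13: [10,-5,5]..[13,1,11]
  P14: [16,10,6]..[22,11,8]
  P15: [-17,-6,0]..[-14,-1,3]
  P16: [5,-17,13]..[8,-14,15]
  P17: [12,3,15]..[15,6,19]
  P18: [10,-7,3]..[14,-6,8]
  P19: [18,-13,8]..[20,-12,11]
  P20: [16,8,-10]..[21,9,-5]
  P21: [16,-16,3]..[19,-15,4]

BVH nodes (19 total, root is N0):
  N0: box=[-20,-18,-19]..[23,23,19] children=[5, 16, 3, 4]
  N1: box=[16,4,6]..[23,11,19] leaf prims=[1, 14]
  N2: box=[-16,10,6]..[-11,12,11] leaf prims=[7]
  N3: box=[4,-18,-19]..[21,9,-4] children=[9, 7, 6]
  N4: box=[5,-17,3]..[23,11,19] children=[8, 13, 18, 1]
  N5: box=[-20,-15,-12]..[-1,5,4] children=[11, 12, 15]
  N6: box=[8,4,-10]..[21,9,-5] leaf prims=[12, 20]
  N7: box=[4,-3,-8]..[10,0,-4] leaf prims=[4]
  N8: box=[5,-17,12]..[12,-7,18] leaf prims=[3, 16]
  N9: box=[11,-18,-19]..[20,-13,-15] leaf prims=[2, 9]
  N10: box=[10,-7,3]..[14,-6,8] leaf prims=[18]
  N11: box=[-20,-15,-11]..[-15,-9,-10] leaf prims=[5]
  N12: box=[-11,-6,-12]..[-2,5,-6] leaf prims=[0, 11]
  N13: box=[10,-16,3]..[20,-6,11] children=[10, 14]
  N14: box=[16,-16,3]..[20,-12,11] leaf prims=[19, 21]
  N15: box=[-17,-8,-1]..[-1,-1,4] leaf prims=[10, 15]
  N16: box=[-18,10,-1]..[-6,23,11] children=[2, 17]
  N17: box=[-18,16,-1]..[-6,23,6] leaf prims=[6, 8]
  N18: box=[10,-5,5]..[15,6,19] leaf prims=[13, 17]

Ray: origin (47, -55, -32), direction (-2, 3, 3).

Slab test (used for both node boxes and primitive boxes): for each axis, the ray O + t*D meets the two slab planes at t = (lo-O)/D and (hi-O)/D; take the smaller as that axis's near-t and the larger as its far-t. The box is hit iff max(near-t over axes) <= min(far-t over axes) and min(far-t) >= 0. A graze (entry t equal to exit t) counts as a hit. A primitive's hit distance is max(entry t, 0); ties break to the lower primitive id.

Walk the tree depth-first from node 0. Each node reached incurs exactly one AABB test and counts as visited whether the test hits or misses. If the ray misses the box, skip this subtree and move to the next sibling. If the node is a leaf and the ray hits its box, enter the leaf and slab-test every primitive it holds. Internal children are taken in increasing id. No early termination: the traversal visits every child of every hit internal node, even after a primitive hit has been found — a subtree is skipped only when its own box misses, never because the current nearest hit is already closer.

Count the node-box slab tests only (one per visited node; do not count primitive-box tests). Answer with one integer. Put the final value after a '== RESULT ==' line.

Walk:
N0 x:[12,67/2] y:[37/3,26] z:[13/3,17] -> hit [37/3,17], descend [3, 4, 5, 16]
  N3 x:[13,43/2] y:[37/3,64/3] z:[13/3,28/3] -> miss, prune
  N4 x:[12,21] y:[38/3,22] z:[35/3,17] -> hit [38/3,17], descend [1, 8, 13, 18]
    N1 x:[12,31/2] y:[59/3,22] z:[38/3,17] -> miss, prune
    N8 x:[35/2,21] y:[38/3,16] z:[44/3,50/3] -> miss, prune
    N13 x:[27/2,37/2] y:[13,49/3] z:[35/3,43/3] -> hit [27/2,43/3], descend [10, 14]
      N10 x:[33/2,37/2] y:[16,49/3] z:[35/3,40/3] -> miss, prune
      N14 x:[27/2,31/2] y:[13,43/3] z:[35/3,43/3] -> hit [27/2,43/3] leaf, test {P19@t=14, P21(miss)}
    N18 x:[16,37/2] y:[50/3,61/3] z:[37/3,17] -> hit [50/3,17] leaf, test {P13(miss), P17(miss)}
  N5 x:[24,67/2] y:[40/3,20] z:[20/3,12] -> miss, prune
  N16 x:[53/2,65/2] y:[65/3,26] z:[31/3,43/3] -> miss, prune

Visited [0, 3, 4, 1, 8, 13, 10, 14, 18, 5, 16]. Tests: 11 box, 2 leaf. Nearest: P19.

== RESULT ==
11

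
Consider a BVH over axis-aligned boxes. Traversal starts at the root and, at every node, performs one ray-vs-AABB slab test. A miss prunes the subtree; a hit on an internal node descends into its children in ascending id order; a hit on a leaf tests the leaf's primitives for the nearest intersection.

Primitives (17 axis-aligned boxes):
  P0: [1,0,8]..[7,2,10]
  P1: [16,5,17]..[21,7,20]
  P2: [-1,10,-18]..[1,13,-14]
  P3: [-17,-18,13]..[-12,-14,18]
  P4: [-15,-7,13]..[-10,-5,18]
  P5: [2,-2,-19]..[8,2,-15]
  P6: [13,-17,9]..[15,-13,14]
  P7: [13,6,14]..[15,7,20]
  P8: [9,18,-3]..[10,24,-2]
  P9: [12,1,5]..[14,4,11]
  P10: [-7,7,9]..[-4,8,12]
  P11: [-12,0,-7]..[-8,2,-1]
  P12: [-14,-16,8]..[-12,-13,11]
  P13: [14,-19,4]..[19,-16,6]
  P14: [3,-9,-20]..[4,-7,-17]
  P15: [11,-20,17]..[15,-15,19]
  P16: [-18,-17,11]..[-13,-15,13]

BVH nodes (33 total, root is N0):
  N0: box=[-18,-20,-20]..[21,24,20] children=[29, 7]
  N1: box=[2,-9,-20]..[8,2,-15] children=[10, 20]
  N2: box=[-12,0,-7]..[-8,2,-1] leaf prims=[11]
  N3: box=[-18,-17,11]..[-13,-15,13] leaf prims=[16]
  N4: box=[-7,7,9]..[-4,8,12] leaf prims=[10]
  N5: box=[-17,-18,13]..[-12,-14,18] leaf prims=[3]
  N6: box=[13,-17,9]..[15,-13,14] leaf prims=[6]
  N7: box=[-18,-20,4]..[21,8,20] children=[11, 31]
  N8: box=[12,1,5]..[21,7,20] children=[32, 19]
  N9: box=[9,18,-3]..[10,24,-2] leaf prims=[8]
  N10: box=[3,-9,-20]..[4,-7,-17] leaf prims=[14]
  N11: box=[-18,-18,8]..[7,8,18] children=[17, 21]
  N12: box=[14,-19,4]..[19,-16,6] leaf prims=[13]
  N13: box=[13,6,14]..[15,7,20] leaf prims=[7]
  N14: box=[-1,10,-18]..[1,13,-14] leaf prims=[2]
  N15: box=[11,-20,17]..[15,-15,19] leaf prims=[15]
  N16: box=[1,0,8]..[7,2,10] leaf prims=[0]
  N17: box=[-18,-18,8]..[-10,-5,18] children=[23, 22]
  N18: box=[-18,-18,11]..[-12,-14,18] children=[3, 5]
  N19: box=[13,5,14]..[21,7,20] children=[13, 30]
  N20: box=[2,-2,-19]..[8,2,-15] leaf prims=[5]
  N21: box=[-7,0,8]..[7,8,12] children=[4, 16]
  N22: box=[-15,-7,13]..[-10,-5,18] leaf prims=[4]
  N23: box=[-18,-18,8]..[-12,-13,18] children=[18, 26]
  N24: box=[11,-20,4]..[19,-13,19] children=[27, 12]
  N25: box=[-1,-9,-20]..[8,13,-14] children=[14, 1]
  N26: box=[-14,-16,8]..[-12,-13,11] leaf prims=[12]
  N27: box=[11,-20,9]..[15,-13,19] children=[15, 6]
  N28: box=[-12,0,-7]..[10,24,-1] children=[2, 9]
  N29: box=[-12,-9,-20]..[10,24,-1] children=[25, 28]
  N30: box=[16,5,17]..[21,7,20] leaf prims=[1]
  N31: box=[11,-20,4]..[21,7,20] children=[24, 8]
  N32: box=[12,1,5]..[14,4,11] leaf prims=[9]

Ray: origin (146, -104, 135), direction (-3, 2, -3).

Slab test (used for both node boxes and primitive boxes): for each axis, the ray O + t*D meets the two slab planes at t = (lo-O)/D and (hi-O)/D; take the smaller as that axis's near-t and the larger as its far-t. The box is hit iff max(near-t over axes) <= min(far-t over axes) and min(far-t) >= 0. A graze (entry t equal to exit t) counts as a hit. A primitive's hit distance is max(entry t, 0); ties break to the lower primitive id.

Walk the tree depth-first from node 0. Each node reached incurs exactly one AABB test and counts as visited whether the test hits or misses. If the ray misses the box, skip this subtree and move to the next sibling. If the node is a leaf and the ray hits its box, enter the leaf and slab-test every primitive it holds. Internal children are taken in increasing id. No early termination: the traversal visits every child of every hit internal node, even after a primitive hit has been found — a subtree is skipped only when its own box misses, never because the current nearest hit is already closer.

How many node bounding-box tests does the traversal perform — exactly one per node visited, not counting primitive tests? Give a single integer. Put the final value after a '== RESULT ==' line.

Trace the traversal:
N0 x:[125/3,164/3] y:[42,64] z:[115/3,155/3] -> hit [42,155/3], descend [7, 29]
  N7 x:[125/3,164/3] y:[42,56] z:[115/3,131/3] -> hit [42,131/3], descend [11, 31]
    N11 x:[139/3,164/3] y:[43,56] z:[39,127/3] -> miss, prune
    N31 x:[125/3,45] y:[42,111/2] z:[115/3,131/3] -> hit [42,131/3], descend [8, 24]
      N8 x:[125/3,134/3] y:[105/2,111/2] z:[115/3,130/3] -> miss, prune
      N24 x:[127/3,45] y:[42,91/2] z:[116/3,131/3] -> hit [127/3,131/3], descend [12, 27]
        N12 x:[127/3,44] y:[85/2,44] z:[43,131/3] -> hit [43,131/3] leaf, test {P13@t=43}
        N27 x:[131/3,45] y:[42,91/2] z:[116/3,42] -> miss, prune
  N29 x:[136/3,158/3] y:[95/2,64] z:[136/3,155/3] -> hit [95/2,155/3], descend [25, 28]
    N25 x:[46,49] y:[95/2,117/2] z:[149/3,155/3] -> miss, prune
    N28 x:[136/3,158/3] y:[52,64] z:[136/3,142/3] -> miss, prune

Summary -> nodes [0, 7, 11, 31, 8, 24, 12, 27, 29, 25, 28]; box-tests=11; leaf-entries=1; first=P13

== RESULT ==
11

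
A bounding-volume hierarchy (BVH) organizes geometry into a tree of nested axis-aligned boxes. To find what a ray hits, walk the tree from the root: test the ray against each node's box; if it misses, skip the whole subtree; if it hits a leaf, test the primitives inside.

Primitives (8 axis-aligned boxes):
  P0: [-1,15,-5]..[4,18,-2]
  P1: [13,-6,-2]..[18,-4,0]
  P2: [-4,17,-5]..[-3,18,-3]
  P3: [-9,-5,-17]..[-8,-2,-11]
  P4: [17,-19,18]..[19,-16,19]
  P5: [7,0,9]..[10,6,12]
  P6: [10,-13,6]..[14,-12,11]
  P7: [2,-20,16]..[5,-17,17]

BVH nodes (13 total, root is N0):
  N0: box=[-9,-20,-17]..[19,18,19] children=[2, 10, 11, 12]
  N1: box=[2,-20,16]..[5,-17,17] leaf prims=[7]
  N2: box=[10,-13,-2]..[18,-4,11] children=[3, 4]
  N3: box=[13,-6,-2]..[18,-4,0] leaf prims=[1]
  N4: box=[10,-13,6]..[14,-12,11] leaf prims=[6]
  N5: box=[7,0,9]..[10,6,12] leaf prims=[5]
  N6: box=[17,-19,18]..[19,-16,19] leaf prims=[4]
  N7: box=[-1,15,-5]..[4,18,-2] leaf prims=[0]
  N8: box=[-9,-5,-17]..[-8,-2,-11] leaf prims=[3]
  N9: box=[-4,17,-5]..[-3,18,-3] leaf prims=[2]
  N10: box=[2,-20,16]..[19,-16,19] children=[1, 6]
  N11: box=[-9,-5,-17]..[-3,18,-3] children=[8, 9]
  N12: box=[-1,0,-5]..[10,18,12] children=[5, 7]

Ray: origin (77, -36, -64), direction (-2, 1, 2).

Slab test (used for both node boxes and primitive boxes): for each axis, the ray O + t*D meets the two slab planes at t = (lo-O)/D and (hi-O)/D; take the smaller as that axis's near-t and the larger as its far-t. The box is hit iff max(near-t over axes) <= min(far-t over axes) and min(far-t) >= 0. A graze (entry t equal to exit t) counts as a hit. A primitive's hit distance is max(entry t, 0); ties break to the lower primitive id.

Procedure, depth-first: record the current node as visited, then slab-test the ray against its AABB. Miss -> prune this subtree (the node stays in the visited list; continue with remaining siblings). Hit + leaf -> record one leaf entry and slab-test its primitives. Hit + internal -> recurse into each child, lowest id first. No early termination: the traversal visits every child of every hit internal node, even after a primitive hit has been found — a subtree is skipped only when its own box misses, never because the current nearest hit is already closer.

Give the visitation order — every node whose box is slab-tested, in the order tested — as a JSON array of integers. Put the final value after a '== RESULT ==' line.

Trace the traversal:
N0 x:[29,43] y:[16,54] z:[47/2,83/2] -> hit [29,83/2], descend [2, 10, 11, 12]
  N2 x:[59/2,67/2] y:[23,32] z:[31,75/2] -> hit [31,32], descend [3, 4]
    N3 x:[59/2,32] y:[30,32] z:[31,32] -> hit [31,32] leaf, test {P1@t=31}
    N4 x:[63/2,67/2] y:[23,24] z:[35,75/2] -> miss, prune
  N10 x:[29,75/2] y:[16,20] z:[40,83/2] -> miss, prune
  N11 x:[40,43] y:[31,54] z:[47/2,61/2] -> miss, prune
  N12 x:[67/2,39] y:[36,54] z:[59/2,38] -> hit [36,38], descend [5, 7]
    N5 x:[67/2,35] y:[36,42] z:[73/2,38] -> miss, prune
    N7 x:[73/2,39] y:[51,54] z:[59/2,31] -> miss, prune

Visited [0, 2, 3, 4, 10, 11, 12, 5, 7]. Tests: 9 box, 1 leaf. Nearest: P1.

== RESULT ==
[0, 2, 3, 4, 10, 11, 12, 5, 7]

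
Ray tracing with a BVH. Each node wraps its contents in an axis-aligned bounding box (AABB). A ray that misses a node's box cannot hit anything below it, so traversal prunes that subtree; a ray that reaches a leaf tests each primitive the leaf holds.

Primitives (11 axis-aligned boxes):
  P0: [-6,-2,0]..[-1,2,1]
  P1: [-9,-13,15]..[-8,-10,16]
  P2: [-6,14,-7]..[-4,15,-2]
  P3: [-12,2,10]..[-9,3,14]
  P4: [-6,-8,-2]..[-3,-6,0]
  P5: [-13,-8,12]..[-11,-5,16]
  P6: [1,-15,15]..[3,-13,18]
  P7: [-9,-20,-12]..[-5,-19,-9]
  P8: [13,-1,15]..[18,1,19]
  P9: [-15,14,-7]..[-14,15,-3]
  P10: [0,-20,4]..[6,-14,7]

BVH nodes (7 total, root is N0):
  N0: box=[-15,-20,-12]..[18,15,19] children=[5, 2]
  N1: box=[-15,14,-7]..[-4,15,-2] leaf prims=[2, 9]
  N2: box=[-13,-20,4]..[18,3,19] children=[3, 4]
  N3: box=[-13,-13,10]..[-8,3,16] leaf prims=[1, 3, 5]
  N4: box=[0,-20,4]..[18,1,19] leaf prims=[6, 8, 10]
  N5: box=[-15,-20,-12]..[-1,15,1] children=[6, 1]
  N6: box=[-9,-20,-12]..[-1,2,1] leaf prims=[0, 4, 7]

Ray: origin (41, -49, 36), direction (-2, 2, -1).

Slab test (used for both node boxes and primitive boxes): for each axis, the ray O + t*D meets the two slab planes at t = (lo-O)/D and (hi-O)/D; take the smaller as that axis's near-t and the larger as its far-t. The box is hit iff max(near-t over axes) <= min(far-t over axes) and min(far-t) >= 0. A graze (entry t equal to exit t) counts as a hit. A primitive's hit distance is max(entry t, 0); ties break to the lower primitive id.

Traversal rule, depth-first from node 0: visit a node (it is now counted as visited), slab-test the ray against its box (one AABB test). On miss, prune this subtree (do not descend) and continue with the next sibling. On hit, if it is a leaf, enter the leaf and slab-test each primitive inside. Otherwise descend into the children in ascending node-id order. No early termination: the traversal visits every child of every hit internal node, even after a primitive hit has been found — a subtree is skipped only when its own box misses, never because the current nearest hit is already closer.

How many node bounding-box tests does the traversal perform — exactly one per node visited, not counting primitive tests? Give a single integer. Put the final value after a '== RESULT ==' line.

Trace the traversal:
N0 x:[23/2,28] y:[29/2,32] z:[17,48] -> hit [17,28], descend [2, 5]
  N2 x:[23/2,27] y:[29/2,26] z:[17,32] -> hit [17,26], descend [3, 4]
    N3 x:[49/2,27] y:[18,26] z:[20,26] -> hit [49/2,26] leaf, test {P1(miss), P3@t=51/2, P5(miss)}
    N4 x:[23/2,41/2] y:[29/2,25] z:[17,32] -> hit [17,41/2] leaf, test {P6(miss), P8(miss), P10(miss)}
  N5 x:[21,28] y:[29/2,32] z:[35,48] -> miss, prune

5 AABB tests over nodes [0, 2, 3, 4, 5]; 2 leaves entered; closest P3.

== RESULT ==
5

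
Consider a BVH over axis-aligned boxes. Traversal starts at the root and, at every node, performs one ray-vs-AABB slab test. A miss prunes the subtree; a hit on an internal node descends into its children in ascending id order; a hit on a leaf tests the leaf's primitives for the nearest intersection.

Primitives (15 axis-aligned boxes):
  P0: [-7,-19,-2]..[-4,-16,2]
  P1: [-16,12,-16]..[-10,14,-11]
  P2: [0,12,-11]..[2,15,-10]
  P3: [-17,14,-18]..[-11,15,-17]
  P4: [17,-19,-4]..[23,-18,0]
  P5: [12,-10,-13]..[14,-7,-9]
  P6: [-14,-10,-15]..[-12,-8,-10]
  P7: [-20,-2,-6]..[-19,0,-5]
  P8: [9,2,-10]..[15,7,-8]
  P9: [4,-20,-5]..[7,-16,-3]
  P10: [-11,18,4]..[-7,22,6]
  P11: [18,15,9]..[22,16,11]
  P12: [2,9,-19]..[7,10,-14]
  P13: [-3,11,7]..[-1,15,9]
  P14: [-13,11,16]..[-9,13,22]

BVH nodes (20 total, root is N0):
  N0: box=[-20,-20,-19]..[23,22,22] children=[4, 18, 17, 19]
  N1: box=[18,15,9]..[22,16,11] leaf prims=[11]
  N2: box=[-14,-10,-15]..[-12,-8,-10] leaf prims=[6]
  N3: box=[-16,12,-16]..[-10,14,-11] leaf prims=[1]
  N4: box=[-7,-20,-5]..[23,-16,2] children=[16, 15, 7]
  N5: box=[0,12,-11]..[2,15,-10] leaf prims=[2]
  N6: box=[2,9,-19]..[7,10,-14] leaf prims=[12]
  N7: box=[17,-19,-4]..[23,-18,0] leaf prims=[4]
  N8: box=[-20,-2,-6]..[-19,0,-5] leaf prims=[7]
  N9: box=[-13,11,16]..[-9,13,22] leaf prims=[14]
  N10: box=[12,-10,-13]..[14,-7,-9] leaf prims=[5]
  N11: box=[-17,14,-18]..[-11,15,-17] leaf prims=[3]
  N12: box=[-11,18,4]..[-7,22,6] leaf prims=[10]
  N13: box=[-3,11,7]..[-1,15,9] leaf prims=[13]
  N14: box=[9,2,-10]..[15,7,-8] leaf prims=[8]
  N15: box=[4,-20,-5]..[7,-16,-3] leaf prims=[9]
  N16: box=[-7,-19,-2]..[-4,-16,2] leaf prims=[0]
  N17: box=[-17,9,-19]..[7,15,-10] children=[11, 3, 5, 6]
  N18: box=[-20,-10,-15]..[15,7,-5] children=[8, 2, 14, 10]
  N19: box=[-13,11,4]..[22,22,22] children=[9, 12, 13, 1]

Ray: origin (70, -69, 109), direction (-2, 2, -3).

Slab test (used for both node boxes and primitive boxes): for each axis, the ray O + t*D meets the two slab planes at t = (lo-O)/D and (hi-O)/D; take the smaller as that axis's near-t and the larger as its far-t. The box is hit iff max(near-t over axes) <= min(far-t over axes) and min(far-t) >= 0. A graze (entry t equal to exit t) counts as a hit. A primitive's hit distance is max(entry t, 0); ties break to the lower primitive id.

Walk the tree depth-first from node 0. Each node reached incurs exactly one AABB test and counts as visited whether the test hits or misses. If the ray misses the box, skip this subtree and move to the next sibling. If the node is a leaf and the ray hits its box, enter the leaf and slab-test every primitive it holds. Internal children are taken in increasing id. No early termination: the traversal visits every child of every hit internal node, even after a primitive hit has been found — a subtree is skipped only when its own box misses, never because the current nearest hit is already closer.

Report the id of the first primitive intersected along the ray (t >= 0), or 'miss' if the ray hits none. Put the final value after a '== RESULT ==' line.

Trace the traversal:
N0 x:[47/2,45] y:[49/2,91/2] z:[29,128/3] -> hit [29,128/3], descend [4, 17, 18, 19]
  N4 x:[47/2,77/2] y:[49/2,53/2] z:[107/3,38] -> miss, prune
  N17 x:[63/2,87/2] y:[39,42] z:[119/3,128/3] -> hit [119/3,42], descend [3, 5, 6, 11]
    N3 x:[40,43] y:[81/2,83/2] z:[40,125/3] -> hit [81/2,83/2] leaf, test {P1@t=81/2}
    N5 x:[34,35] y:[81/2,42] z:[119/3,40] -> miss, prune
    N6 x:[63/2,34] y:[39,79/2] z:[41,128/3] -> miss, prune
    N11 x:[81/2,87/2] y:[83/2,42] z:[42,127/3] -> hit [42,42] leaf, test {P3@t=42}
  N18 x:[55/2,45] y:[59/2,38] z:[38,124/3] -> hit [38,38], descend [2, 8, 10, 14]
    N2 x:[41,42] y:[59/2,61/2] z:[119/3,124/3] -> miss, prune
    N8 x:[89/2,45] y:[67/2,69/2] z:[38,115/3] -> miss, prune
    N10 x:[28,29] y:[59/2,31] z:[118/3,122/3] -> miss, prune
    N14 x:[55/2,61/2] y:[71/2,38] z:[39,119/3] -> miss, prune
  N19 x:[24,83/2] y:[40,91/2] z:[29,35] -> miss, prune

order=[0, 4, 17, 3, 5, 6, 11, 18, 2, 8, 10, 14, 19]  |boxes|=13  |leaves|=2  hit=P1

== RESULT ==
1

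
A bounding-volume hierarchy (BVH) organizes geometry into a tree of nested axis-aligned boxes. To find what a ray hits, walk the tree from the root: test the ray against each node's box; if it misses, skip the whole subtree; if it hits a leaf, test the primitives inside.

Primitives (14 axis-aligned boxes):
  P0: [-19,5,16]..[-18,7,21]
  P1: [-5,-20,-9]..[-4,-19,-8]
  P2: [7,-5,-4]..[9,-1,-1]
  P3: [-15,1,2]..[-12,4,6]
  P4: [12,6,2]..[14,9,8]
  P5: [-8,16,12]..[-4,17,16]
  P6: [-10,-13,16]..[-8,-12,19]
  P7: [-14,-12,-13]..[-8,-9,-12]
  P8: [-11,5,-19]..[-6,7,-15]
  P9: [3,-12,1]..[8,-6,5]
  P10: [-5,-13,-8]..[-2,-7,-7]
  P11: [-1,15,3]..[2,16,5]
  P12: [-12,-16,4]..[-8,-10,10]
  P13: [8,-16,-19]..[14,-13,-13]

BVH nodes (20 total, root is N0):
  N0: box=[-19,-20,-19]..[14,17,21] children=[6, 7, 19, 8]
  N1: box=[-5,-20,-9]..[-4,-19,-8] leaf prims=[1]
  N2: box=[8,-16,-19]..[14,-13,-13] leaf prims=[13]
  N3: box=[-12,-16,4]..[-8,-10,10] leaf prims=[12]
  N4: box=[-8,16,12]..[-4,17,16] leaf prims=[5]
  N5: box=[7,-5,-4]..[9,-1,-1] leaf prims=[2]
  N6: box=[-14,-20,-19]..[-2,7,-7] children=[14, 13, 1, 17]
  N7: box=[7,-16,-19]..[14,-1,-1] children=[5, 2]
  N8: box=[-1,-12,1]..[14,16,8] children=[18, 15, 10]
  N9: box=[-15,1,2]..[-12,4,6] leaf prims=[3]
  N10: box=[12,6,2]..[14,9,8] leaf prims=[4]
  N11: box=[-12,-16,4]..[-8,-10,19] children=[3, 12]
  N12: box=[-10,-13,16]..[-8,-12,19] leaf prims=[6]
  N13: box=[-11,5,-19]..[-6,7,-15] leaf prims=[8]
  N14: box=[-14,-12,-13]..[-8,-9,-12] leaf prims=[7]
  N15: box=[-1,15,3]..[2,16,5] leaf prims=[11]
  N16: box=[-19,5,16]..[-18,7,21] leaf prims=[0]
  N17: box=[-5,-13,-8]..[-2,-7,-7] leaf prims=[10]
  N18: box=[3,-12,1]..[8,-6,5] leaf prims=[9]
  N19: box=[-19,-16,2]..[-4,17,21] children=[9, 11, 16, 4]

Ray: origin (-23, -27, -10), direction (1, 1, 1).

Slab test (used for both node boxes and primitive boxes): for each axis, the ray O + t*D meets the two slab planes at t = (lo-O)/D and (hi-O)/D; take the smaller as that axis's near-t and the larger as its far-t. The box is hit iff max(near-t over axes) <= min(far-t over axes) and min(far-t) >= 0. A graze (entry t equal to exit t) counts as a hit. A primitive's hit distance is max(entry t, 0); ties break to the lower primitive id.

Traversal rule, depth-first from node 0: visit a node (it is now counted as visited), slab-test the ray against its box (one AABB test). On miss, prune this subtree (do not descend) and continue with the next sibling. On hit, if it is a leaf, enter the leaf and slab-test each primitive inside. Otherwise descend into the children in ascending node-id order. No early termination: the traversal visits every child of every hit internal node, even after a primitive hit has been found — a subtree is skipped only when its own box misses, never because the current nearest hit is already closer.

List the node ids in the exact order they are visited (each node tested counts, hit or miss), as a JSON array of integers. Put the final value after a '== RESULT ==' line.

Traverse from the root:
N0 x:[4,37] y:[7,44] z:[-9,31] -> hit [7,31], descend [6, 7, 8, 19]
  N6 x:[9,21] y:[7,34] z:[-9,3] -> miss, prune
  N7 x:[30,37] y:[11,26] z:[-9,9] -> miss, prune
  N8 x:[22,37] y:[15,43] z:[11,18] -> miss, prune
  N19 x:[4,19] y:[11,44] z:[12,31] -> hit [12,19], descend [4, 9, 11, 16]
    N4 x:[15,19] y:[43,44] z:[22,26] -> miss, prune
    N9 x:[8,11] y:[28,31] z:[12,16] -> miss, prune
    N11 x:[11,15] y:[11,17] z:[14,29] -> hit [14,15], descend [3, 12]
      N3 x:[11,15] y:[11,17] z:[14,20] -> hit [14,15] leaf, test {P12@t=14}
      N12 x:[13,15] y:[14,15] z:[26,29] -> miss, prune
    N16 x:[4,5] y:[32,34] z:[26,31] -> miss, prune

11 AABB tests over nodes [0, 6, 7, 8, 19, 4, 9, 11, 3, 12, 16]; 1 leaf entered; closest P12.

== RESULT ==
[0, 6, 7, 8, 19, 4, 9, 11, 3, 12, 16]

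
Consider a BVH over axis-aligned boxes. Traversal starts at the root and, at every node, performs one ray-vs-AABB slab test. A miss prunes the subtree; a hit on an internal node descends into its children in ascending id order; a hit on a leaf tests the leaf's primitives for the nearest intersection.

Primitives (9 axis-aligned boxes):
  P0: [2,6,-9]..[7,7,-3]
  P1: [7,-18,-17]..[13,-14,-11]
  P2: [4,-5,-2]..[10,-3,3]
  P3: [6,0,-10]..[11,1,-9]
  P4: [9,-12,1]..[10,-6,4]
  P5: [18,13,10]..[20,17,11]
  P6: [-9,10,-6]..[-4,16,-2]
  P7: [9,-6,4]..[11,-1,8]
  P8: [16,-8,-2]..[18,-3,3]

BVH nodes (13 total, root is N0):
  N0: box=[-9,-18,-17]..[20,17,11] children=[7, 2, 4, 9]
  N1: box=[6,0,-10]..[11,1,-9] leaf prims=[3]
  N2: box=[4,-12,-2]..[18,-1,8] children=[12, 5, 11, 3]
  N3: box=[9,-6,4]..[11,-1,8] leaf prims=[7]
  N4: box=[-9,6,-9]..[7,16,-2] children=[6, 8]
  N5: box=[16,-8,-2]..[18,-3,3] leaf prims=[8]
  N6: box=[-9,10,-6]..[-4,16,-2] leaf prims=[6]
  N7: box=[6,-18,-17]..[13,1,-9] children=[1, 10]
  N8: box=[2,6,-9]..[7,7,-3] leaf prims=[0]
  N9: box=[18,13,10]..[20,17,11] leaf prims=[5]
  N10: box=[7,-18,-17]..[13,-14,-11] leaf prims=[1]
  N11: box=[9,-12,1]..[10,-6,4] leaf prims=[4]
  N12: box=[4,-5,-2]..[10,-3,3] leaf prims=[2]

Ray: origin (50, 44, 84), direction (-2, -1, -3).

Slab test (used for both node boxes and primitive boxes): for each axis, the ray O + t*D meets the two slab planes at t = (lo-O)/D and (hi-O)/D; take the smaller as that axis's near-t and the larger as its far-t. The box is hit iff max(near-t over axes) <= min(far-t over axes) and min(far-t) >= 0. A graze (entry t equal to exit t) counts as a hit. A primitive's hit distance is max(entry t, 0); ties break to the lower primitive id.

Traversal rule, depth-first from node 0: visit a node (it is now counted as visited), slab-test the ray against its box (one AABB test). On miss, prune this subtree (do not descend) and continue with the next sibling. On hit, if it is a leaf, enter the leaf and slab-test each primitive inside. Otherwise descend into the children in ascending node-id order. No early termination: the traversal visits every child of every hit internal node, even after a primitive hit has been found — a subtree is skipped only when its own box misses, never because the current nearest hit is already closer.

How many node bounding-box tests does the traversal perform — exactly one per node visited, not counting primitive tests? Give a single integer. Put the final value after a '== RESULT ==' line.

Walk:
N0 x:[15,59/2] y:[27,62] z:[73/3,101/3] -> hit [27,59/2], descend [2, 4, 7, 9]
  N2 x:[16,23] y:[45,56] z:[76/3,86/3] -> miss, prune
  N4 x:[43/2,59/2] y:[28,38] z:[86/3,31] -> hit [86/3,59/2], descend [6, 8]
    N6 x:[27,59/2] y:[28,34] z:[86/3,30] -> hit [86/3,59/2] leaf, test {P6@t=86/3}
    N8 x:[43/2,24] y:[37,38] z:[29,31] -> miss, prune
  N7 x:[37/2,22] y:[43,62] z:[31,101/3] -> miss, prune
  N9 x:[15,16] y:[27,31] z:[73/3,74/3] -> miss, prune

7 AABB tests over nodes [0, 2, 4, 6, 8, 7, 9]; 1 leaf entered; closest P6.

== RESULT ==
7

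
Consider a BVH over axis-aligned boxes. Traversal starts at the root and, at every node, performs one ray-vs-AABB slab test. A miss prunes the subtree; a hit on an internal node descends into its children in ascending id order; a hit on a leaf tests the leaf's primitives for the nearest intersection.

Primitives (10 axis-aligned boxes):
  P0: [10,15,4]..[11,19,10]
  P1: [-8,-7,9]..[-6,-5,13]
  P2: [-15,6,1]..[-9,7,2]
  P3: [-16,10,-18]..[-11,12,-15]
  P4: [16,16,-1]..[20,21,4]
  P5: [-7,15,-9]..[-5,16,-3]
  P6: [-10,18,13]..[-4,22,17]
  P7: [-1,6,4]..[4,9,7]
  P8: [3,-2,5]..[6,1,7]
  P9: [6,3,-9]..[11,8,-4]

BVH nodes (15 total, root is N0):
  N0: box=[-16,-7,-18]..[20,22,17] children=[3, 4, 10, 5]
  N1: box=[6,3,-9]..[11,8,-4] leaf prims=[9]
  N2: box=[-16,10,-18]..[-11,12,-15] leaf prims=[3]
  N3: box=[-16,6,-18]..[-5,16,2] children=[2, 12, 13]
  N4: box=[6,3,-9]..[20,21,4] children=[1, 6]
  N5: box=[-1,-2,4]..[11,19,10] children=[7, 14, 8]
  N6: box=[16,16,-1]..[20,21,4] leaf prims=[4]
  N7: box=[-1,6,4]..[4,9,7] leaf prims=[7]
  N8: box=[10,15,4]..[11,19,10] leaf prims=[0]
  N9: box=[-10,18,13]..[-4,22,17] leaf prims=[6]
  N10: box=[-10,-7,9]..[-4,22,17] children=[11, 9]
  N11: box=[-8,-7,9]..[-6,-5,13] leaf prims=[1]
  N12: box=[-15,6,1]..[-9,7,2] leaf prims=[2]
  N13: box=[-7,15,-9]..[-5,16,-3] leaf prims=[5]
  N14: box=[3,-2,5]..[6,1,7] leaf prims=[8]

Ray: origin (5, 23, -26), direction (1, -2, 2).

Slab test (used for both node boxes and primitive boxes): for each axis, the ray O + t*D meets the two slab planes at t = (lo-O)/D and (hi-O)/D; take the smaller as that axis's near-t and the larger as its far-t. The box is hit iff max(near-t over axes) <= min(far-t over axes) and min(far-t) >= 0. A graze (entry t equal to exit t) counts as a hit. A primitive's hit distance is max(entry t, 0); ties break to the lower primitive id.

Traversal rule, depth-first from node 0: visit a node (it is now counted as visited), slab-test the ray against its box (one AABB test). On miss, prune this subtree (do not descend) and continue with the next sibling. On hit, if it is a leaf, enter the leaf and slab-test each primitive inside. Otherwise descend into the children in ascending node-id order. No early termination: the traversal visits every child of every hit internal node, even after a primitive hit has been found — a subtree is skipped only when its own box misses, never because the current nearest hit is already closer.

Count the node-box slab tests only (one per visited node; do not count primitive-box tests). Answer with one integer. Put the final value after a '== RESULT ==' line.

Traverse from the root:
N0 x:[-21,15] y:[1/2,15] z:[4,43/2] -> hit [4,15], descend [3, 4, 5, 10]
  N3 x:[-21,-10] y:[7/2,17/2] z:[4,14] -> miss, prune
  N4 x:[1,15] y:[1,10] z:[17/2,15] -> hit [17/2,10], descend [1, 6]
    N1 x:[1,6] y:[15/2,10] z:[17/2,11] -> miss, prune
    N6 x:[11,15] y:[1,7/2] z:[25/2,15] -> miss, prune
  N5 x:[-6,6] y:[2,25/2] z:[15,18] -> miss, prune
  N10 x:[-15,-9] y:[1/2,15] z:[35/2,43/2] -> miss, prune

Visited [0, 3, 4, 1, 6, 5, 10]. Tests: 7 box, 0 leaf. Nearest: miss.

== RESULT ==
7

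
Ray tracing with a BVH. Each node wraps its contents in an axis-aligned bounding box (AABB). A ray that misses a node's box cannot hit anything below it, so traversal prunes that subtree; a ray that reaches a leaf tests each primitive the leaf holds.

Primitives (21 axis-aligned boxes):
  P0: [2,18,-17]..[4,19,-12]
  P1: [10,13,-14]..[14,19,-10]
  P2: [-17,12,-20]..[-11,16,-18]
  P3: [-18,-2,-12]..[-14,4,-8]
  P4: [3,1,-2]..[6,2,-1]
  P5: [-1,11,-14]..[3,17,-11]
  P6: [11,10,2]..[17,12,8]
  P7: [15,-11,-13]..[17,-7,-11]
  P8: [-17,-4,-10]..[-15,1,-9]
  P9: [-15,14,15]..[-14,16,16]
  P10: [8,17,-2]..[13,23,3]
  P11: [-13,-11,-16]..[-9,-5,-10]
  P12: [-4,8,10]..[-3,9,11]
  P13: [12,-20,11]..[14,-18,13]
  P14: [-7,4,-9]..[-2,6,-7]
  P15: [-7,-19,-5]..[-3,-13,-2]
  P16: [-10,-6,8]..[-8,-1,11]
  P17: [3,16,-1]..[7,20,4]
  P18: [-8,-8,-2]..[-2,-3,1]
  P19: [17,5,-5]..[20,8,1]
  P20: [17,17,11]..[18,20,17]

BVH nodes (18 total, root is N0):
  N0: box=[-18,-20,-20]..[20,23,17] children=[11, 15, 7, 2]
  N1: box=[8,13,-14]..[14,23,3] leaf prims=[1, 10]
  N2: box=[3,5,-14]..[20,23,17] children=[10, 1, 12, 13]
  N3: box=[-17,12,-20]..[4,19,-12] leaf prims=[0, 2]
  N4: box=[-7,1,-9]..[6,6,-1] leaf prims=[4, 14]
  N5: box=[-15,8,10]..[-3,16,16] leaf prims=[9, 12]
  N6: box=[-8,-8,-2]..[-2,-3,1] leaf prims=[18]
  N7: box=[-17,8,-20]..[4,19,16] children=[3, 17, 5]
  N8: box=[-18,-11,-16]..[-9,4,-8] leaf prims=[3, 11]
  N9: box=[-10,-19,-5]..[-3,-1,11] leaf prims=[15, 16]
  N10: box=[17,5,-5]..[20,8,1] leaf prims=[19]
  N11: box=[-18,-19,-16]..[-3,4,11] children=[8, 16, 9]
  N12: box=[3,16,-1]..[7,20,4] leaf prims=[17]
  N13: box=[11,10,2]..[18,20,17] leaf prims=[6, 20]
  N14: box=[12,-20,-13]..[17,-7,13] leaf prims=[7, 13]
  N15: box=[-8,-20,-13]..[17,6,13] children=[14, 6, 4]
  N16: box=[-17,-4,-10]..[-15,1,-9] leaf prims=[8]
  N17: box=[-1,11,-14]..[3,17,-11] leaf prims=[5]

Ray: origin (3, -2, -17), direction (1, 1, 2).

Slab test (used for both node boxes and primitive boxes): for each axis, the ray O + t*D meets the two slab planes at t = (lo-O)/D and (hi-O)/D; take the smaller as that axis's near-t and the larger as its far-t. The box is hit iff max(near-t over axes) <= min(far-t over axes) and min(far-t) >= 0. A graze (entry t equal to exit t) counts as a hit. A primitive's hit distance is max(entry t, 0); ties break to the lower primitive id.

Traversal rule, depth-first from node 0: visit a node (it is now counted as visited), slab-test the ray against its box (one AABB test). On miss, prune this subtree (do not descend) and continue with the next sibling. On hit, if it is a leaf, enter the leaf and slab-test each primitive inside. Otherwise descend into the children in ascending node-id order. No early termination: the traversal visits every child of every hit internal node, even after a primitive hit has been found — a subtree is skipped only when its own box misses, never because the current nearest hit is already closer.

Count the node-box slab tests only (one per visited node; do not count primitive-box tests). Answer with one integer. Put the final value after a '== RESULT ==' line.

Trace the traversal:
N0 x:[-21,17] y:[-18,25] z:[-3/2,17] -> hit [-3/2,17], descend [2, 7, 11, 15]
  N2 x:[0,17] y:[7,25] z:[3/2,17] -> hit [7,17], descend [1, 10, 12, 13]
    N1 x:[5,11] y:[15,25] z:[3/2,10] -> miss, prune
    N10 x:[14,17] y:[7,10] z:[6,9] -> miss, prune
    N12 x:[0,4] y:[18,22] z:[8,21/2] -> miss, prune
    N13 x:[8,15] y:[12,22] z:[19/2,17] -> hit [12,15] leaf, test {P6@t=12, P20(miss)}
  N7 x:[-20,1] y:[10,21] z:[-3/2,33/2] -> miss, prune
  N11 x:[-21,-6] y:[-17,6] z:[1/2,14] -> miss, prune
  N15 x:[-11,14] y:[-18,8] z:[2,15] -> hit [2,8], descend [4, 6, 14]
    N4 x:[-10,3] y:[3,8] z:[4,8] -> miss, prune
    N6 x:[-11,-5] y:[-6,-1] z:[15/2,9] -> miss, prune
    N14 x:[9,14] y:[-18,-5] z:[2,15] -> miss, prune

order=[0, 2, 1, 10, 12, 13, 7, 11, 15, 4, 6, 14]  |boxes|=12  |leaves|=1  hit=P6

== RESULT ==
12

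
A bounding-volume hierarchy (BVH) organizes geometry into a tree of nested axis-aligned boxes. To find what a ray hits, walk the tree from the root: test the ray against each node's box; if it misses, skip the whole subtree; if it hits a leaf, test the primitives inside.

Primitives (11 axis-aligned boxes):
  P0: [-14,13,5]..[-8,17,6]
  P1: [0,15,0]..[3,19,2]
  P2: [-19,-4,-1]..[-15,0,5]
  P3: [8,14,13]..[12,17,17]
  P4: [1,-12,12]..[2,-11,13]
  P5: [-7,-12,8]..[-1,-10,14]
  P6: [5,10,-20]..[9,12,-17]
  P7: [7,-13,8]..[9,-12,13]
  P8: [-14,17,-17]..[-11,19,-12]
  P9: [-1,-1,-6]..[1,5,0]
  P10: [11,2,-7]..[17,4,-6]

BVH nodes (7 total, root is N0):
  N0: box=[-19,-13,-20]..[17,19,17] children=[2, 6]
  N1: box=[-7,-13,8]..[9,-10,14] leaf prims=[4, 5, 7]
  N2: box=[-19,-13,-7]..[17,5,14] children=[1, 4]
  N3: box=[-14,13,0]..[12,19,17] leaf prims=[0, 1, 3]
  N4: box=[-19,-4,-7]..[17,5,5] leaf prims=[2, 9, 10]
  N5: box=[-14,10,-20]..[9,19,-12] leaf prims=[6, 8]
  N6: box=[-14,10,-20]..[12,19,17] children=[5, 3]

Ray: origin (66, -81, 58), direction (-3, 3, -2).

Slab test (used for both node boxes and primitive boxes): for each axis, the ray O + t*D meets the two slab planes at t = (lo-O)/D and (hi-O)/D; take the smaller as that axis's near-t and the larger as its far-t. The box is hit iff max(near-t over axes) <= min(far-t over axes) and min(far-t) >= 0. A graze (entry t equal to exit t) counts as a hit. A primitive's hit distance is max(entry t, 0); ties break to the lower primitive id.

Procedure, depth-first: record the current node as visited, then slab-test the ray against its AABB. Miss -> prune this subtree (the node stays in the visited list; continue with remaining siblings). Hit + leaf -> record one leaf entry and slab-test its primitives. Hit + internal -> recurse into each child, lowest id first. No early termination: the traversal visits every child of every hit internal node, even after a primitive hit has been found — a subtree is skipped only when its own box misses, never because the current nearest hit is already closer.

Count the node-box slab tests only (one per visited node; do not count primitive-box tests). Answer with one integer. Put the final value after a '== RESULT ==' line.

Trace the traversal:
N0 x:[49/3,85/3] y:[68/3,100/3] z:[41/2,39] -> hit [68/3,85/3], descend [2, 6]
  N2 x:[49/3,85/3] y:[68/3,86/3] z:[22,65/2] -> hit [68/3,85/3], descend [1, 4]
    N1 x:[19,73/3] y:[68/3,71/3] z:[22,25] -> hit [68/3,71/3] leaf, test {P4(miss), P5@t=23, P7(miss)}
    N4 x:[49/3,85/3] y:[77/3,86/3] z:[53/2,65/2] -> hit [53/2,85/3] leaf, test {P2@t=27, P9(miss), P10(miss)}
  N6 x:[18,80/3] y:[91/3,100/3] z:[41/2,39] -> miss, prune

Visited [0, 2, 1, 4, 6]. Tests: 5 box, 2 leaf. Nearest: P5.

== RESULT ==
5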